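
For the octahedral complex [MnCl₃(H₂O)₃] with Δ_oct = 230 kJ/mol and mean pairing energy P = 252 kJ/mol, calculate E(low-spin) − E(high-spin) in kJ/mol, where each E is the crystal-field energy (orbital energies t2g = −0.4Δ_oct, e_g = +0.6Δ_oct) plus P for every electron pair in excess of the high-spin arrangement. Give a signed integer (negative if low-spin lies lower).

Ligand charges: 3×(-1) from Cl⁻ and 3×(+0) from H₂O sum to -3; with overall charge +0, Mn is +3.
Mn is in group 7, so Mn³⁺ is d⁴ (7 − 3 = 4).
High-spin d⁴ fills as t2g^3 e_g^1 with CFSE 3(−0.4) + 1(+0.6) = -0.6Δ_oct = -138 kJ/mol.
Low-spin: t2g^4 e_g^0, orbital CFSE = -1.6Δ_oct = -368 kJ/mol; plus 1 excess pair × P = +252 kJ/mol; total -116 kJ/mol.
Thus E(LS) − E(HS) = 22 kJ/mol.

22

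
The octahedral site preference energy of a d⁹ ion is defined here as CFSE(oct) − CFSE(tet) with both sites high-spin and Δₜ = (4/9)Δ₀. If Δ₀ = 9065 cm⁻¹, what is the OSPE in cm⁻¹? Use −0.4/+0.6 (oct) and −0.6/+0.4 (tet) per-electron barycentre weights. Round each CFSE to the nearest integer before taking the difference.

In an octahedral site d⁹ (HS) is t2g^6 e_g^3, giving CFSE(oct) = -0.6Δ₀ = -5439 cm⁻¹.
In a tetrahedral site the filling is e^4 t2^5: CFSE(tet) = -0.4Δₜ = -0.4 × (4/9)(9065) = -1612 cm⁻¹.
OSPE = -5439 − (-1612) = -3827 cm⁻¹.

-3827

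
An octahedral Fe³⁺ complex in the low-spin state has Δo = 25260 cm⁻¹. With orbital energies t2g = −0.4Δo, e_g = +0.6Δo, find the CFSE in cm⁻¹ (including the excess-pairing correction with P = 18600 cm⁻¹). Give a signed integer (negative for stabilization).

-13320

Fe³⁺: group 8, so d-count = 8 − 3 = 5.
Configuration: t2g^5 e_g^0.
The orbital stabilization is -2.0Δo = -2.0 × 25260 = -50520 cm⁻¹.
Pairing penalty: 2 pairs vs 0 in the high-spin reference → 2 extra × P = 37200 cm⁻¹.
Overall CFSE = -50520 + 37200 = -13320 cm⁻¹.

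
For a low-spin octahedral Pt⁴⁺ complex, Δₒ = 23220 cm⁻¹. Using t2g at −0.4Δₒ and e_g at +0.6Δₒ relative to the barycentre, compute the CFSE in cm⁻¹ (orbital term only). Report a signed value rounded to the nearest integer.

-55728

Group 10 minus oxidation state +4 gives a d⁶ configuration for Pt⁴⁺.
Configuration: t2g^6 e_g^0.
Orbital CFSE = 6(-0.4) + 0(0.6) = -2.4Δₒ = -2.4 × 23220 = -55728 cm⁻¹.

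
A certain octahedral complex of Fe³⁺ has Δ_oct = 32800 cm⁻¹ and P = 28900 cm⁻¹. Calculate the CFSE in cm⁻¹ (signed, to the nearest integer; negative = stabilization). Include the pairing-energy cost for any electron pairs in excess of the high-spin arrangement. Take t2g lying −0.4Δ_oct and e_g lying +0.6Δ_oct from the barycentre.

-7800

Fe is in group 8, so Fe³⁺ is d⁵ (8 − 3 = 5).
Since Δ_oct = 32800 cm⁻¹ > P = 28900 cm⁻¹, the complex adopts the low-spin configuration.
That gives t2g^5 e_g^0.
Orbital CFSE = -2.0Δ_oct = -2.0 × 32800 = -65600 cm⁻¹.
Excess pairs vs high-spin: 2 − 0 = 2; pairing cost = +57800 cm⁻¹.
Net CFSE = -65600 + 57800 = -7800 cm⁻¹.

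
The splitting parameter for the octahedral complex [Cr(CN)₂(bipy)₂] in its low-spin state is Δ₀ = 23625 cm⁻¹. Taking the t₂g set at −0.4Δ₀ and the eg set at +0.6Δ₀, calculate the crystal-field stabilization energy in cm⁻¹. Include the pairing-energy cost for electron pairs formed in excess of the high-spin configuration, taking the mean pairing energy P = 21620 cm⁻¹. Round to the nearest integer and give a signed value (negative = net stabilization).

-16180

Ligand charges: 2×(-1) from CN⁻ and 2×(+0) from bipy sum to -2; with overall charge +0, Cr is +2.
Group 6 minus oxidation state +2 gives a d⁴ configuration for Cr²⁺.
Configuration: t₂g⁴ eg⁰.
Orbital CFSE = 4(-0.4) + 0(0.6) = -1.6Δ₀ = -1.6 × 23625 = -37800 cm⁻¹.
Pairing penalty: 1 pair vs 0 in the high-spin reference → 1 extra × P = 21620 cm⁻¹.
Overall CFSE = -37800 + 21620 = -16180 cm⁻¹.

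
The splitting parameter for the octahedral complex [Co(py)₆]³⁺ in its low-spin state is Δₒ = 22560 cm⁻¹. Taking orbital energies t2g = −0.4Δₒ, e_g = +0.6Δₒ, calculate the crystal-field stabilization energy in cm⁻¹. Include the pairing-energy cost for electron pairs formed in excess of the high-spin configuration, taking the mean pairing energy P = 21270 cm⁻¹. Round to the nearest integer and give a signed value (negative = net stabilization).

-11604

py is neutral, so the +3 overall charge sits on Co: oxidation state +3.
Co is in group 9, so Co³⁺ is d⁶ (9 − 3 = 6).
Configuration: t2g^6 e_g^0.
Orbital CFSE = 6(-0.4) + 0(0.6) = -2.4Δₒ = -2.4 × 22560 = -54144 cm⁻¹.
Relative to high-spin t2g^4 e_g^2 (1 paired), the low-spin configuration has 2 additional pairs, contributing +2 × 21270 = +42540 cm⁻¹.
Overall CFSE = -54144 + 42540 = -11604 cm⁻¹.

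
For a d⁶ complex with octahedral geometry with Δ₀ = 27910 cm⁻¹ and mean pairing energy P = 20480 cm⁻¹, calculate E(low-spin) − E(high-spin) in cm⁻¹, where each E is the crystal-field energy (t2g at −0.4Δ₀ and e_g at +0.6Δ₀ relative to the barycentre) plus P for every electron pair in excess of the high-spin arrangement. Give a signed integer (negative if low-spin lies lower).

-14860

High-spin d⁶ fills as t2g^4 e_g^2 with CFSE 4(−0.4) + 2(+0.6) = -0.4Δ₀ = -11164 cm⁻¹.
Low-spin: t2g^6 e_g^0, orbital CFSE = -2.4Δ₀ = -66984 cm⁻¹; plus 2 excess pairs × P = +40960 cm⁻¹; total -26024 cm⁻¹.
The difference is -26024 − (-11164) = -14860 cm⁻¹, so low-spin lies lower.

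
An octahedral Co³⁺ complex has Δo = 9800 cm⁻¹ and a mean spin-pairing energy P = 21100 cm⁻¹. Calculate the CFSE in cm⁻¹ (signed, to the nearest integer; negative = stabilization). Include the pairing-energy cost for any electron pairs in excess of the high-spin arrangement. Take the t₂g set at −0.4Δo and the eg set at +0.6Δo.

-3920

Co sits in group 9; removing 3 electrons leaves Co³⁺ with 9 − 3 = 6 d electrons.
With Δo < P the complex is high-spin.
Filling d⁶ accordingly: t₂g⁴ eg².
Orbital CFSE = -0.4Δo = -0.4 × 9800 = -3920 cm⁻¹.
High-spin has no excess pairs, so no pairing correction applies.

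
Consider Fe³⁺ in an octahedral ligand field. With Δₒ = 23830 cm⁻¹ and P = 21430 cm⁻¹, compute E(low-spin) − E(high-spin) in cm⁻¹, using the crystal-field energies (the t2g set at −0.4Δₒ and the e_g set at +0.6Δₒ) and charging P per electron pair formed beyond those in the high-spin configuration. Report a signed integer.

-4800

Fe³⁺: group 8, so d-count = 8 − 3 = 5.
High-spin: t2g^3 e_g^2, CFSE = 0.0Δₒ = 0 cm⁻¹.
Low-spin t2g^5 e_g^0 gives -2.0Δₒ = -47660 cm⁻¹, but forming 2 extra pairs costs 2P = 42860 cm⁻¹, so E(LS) = -47660 + 42860 = -4800 cm⁻¹.
The difference is -4800 − (0) = -4800 cm⁻¹, so low-spin lies lower.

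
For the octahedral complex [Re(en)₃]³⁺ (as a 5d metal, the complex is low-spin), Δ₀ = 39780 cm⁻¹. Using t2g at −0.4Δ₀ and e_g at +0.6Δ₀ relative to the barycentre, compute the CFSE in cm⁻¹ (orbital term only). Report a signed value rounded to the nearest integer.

en is neutral, so the +3 overall charge sits on Re: oxidation state +3.
Re is in group 7, so Re³⁺ is d⁴ (7 − 3 = 4).
Electron filling gives t2g^4 e_g^0.
The orbital stabilization is -1.6Δ₀ = -1.6 × 39780 = -63648 cm⁻¹.

-63648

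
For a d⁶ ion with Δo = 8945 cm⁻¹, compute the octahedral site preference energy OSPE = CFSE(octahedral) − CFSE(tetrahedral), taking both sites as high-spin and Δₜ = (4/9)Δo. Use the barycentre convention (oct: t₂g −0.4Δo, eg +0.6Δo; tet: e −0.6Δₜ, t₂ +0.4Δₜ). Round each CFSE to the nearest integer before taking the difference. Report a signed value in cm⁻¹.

In an octahedral site d⁶ (HS) is t₂g⁴ eg², giving CFSE(oct) = -0.4Δo = -3578 cm⁻¹.
In a tetrahedral site the filling is e³ t₂³: CFSE(tet) = -0.6Δₜ = -0.6 × (4/9)(8945) = -2385 cm⁻¹.
OSPE = -3578 − (-2385) = -1193 cm⁻¹.

-1193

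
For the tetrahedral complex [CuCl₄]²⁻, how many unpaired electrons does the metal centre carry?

1

Each Cl⁻ contributes -1; 4 × (-1) = -4. With overall charge -2, Cu is in the +2 oxidation state.
Group 11 minus oxidation state +2 gives a d⁹ configuration for Cu²⁺.
With tetrahedral geometry the complex is necessarily high-spin.
Configuration: e⁴ t₂⁵, giving 1 unpaired electron.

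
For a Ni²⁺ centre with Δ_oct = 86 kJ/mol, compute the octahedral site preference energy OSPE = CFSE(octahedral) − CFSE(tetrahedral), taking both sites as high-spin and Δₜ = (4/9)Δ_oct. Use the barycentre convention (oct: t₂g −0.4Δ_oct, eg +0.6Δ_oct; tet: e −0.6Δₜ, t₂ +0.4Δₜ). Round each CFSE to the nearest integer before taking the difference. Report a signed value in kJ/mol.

Ni sits in group 10; removing 2 electrons leaves Ni²⁺ with 10 − 2 = 8 d electrons.
Octahedral high-spin t2g^6 e_g^2: CFSE = -1.2 × 86 = -103 kJ/mol.
In a tetrahedral site the filling is e^4 t2^4: CFSE(tet) = -0.8Δₜ = -0.8 × (4/9)(86) = -31 kJ/mol.
OSPE = -103 − (-31) = -72 kJ/mol.

-72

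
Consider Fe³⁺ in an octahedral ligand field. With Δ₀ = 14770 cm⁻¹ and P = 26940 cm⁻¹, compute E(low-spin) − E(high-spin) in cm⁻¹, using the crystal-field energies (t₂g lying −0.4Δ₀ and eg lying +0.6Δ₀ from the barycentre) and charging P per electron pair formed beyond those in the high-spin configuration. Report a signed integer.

Fe³⁺: group 8, so d-count = 8 − 3 = 5.
High-spin: t₂g³ eg², CFSE = 0.0Δ₀ = 0 cm⁻¹.
For low-spin the configuration is t₂g⁵ eg⁰: orbital energy -2.0 × 14770 = -29540 cm⁻¹, and 2 additional pairs relative to high-spin add 53880 cm⁻¹, giving 24340 cm⁻¹.
Thus E(LS) − E(HS) = 24340 cm⁻¹.

24340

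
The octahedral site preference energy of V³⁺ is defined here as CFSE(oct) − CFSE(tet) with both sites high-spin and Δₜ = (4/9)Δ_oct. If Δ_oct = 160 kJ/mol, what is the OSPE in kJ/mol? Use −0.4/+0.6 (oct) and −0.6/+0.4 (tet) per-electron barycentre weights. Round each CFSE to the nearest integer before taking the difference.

V sits in group 5; removing 3 electrons leaves V³⁺ with 5 − 3 = 2 d electrons.
In an octahedral site d² (HS) is t2g^2 e_g^0, giving CFSE(oct) = -0.8Δ_oct = -128 kJ/mol.
Tetrahedral: e^2 t2^0, CFSE = 2(−0.6) + 0(+0.4) = -1.2Δₜ = -1.2 × (4/9) × 160 = -85 kJ/mol.
OSPE = CFSE(oct) − CFSE(tet) = -128 − (-85) = -43 kJ/mol.

-43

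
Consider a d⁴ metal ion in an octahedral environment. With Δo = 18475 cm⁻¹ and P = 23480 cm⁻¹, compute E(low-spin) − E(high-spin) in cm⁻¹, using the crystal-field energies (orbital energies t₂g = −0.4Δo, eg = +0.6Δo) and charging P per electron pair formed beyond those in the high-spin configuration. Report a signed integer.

High-spin d⁴ fills as t₂g³ eg¹ with CFSE 3(−0.4) + 1(+0.6) = -0.6Δo = -11085 cm⁻¹.
Low-spin: t₂g⁴ eg⁰, orbital CFSE = -1.6Δo = -29560 cm⁻¹; plus 1 excess pair × P = +23480 cm⁻¹; total -6080 cm⁻¹.
Thus E(LS) − E(HS) = 5005 cm⁻¹.

5005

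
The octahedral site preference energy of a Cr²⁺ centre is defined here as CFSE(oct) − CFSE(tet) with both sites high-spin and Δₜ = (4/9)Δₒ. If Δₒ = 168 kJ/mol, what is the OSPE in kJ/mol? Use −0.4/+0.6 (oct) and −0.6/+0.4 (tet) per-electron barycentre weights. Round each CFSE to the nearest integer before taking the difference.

Cr²⁺: group 6, so d-count = 6 − 2 = 4.
Octahedral high-spin t₂g³ eg¹: CFSE = -0.6 × 168 = -101 kJ/mol.
In a tetrahedral site the filling is e² t₂²: CFSE(tet) = -0.4Δₜ = -0.4 × (4/9)(168) = -30 kJ/mol.
Subtracting, OSPE = -101 − (-30) = -71 kJ/mol.

-71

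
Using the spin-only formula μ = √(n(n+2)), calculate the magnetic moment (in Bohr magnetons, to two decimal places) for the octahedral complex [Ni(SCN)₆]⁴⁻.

2.83 Bohr magnetons

Each SCN⁻ contributes -1; 6 × (-1) = -6. With overall charge -4, Ni is in the +2 oxidation state.
Ni sits in group 10; removing 2 electrons leaves Ni²⁺ with 10 − 2 = 8 d electrons.
For octahedral d⁸ the high- and low-spin configurations coincide.
Configuration: t2g^6 e_g^2 → 2 unpaired electrons.
μ(spin-only) = √[2(2+2)] = √8 ≈ 2.83 Bohr magnetons.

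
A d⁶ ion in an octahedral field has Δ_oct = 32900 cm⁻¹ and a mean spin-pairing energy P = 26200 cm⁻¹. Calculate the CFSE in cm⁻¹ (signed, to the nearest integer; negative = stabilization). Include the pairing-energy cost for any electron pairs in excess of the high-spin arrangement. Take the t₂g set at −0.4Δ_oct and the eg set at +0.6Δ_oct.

Since Δ_oct = 32900 cm⁻¹ > P = 26200 cm⁻¹, the complex adopts the low-spin configuration.
Filling d⁶ accordingly: t₂g⁶ eg⁰.
Orbital CFSE = -2.4Δ_oct = -2.4 × 32900 = -78960 cm⁻¹.
Excess pairs vs high-spin: 3 − 1 = 2; pairing cost = +52400 cm⁻¹.
Net CFSE = -78960 + 52400 = -26560 cm⁻¹.

-26560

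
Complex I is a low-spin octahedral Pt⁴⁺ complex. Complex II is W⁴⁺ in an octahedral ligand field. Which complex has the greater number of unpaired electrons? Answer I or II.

I: Pt⁴⁺: group 10, so d-count = 10 − 4 = 6; t2g^6 e_g^0 → 0 unpaired.
II: Group 6 minus oxidation state +4 gives a d² configuration for W⁴⁺; t2g^2 e_g^0 → 2 unpaired.
So II has more unpaired electrons.

II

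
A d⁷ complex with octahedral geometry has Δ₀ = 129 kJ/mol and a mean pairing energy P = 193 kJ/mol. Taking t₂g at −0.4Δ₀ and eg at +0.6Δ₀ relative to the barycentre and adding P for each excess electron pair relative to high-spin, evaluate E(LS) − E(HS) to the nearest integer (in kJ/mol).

In the high-spin limit (t₂g⁵ eg²) the orbital term is -0.8Δ₀ = -103 kJ/mol, with no excess pairing.
Low-spin: t₂g⁶ eg¹, orbital CFSE = -1.8Δ₀ = -232 kJ/mol; plus 1 excess pair × P = +193 kJ/mol; total -39 kJ/mol.
Thus E(LS) − E(HS) = 64 kJ/mol.

64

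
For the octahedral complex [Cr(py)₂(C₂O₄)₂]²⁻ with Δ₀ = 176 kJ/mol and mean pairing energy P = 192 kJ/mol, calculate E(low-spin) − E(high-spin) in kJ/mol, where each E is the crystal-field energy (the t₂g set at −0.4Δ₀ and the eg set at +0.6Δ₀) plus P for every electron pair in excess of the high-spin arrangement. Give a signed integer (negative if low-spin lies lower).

Ligand charges: 2×(+0) from py and 2×(-2) from C₂O₄²⁻ sum to -4; with overall charge -2, Cr is +2.
Cr²⁺: group 6, so d-count = 6 − 2 = 4.
High-spin d⁴ fills as t₂g³ eg¹ with CFSE 3(−0.4) + 1(+0.6) = -0.6Δ₀ = -106 kJ/mol.
Low-spin t₂g⁴ eg⁰ gives -1.6Δ₀ = -282 kJ/mol, but forming 1 extra pair costs 1P = 192 kJ/mol, so E(LS) = -282 + 192 = -90 kJ/mol.
Thus E(LS) − E(HS) = 16 kJ/mol.

16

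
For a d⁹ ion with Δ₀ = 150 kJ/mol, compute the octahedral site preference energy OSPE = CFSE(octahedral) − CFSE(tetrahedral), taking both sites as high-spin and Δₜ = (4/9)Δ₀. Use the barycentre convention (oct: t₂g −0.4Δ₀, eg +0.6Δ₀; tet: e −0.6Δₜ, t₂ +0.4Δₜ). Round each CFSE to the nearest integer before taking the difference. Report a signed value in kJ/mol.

In an octahedral site d⁹ (HS) is t₂g⁶ eg³, giving CFSE(oct) = -0.6Δ₀ = -90 kJ/mol.
Tetrahedral: e⁴ t₂⁵, CFSE = 4(−0.6) + 5(+0.4) = -0.4Δₜ = -0.4 × (4/9) × 150 = -27 kJ/mol.
OSPE = CFSE(oct) − CFSE(tet) = -90 − (-27) = -63 kJ/mol.

-63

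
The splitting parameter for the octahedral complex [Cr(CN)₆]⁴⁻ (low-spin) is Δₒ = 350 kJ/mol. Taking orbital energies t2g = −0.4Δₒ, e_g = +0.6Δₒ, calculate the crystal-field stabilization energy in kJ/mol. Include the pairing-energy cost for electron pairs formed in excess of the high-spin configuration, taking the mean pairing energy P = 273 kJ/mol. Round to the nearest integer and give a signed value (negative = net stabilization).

Each CN⁻ contributes -1; 6 × (-1) = -6. With overall charge -4, Cr is in the +2 oxidation state.
Cr sits in group 6; removing 2 electrons leaves Cr²⁺ with 6 − 2 = 4 d electrons.
Electron filling gives t2g^4 e_g^0.
Orbital CFSE = 4(-0.4) + 0(0.6) = -1.6Δₒ = -1.6 × 350 = -560 kJ/mol.
High-spin d⁴ would be t2g^3 e_g^1 with 0 pairs; low-spin has 1, so 1 excess pair costs +1P = +273 kJ/mol.
Net CFSE = -560 + 273 = -287 kJ/mol.

-287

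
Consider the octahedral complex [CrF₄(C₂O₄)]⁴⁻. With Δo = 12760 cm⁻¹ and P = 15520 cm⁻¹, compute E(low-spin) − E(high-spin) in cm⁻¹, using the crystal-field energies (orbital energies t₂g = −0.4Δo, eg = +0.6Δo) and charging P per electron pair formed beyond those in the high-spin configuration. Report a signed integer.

2760

Ligand charges: 4×(-1) from F⁻ and 1×(-2) from C₂O₄²⁻ sum to -6; with overall charge -4, Cr is +2.
Cr sits in group 6; removing 2 electrons leaves Cr²⁺ with 6 − 2 = 4 d electrons.
High-spin: t₂g³ eg¹, CFSE = -0.6Δo = -7656 cm⁻¹.
For low-spin the configuration is t₂g⁴ eg⁰: orbital energy -1.6 × 12760 = -20416 cm⁻¹, and 1 additional pair relative to high-spin adds 15520 cm⁻¹, giving -4896 cm⁻¹.
E(LS) − E(HS) = -4896 − (-7656) = 2760 cm⁻¹.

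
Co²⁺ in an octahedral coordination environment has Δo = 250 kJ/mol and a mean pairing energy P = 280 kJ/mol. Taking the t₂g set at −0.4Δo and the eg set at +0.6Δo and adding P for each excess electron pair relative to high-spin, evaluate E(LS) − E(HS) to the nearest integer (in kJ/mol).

Co²⁺: group 9, so d-count = 9 − 2 = 7.
In the high-spin limit (t₂g⁵ eg²) the orbital term is -0.8Δo = -200 kJ/mol, with no excess pairing.
Low-spin: t₂g⁶ eg¹, orbital CFSE = -1.8Δo = -450 kJ/mol; plus 1 excess pair × P = +280 kJ/mol; total -170 kJ/mol.
Thus E(LS) − E(HS) = 30 kJ/mol.

30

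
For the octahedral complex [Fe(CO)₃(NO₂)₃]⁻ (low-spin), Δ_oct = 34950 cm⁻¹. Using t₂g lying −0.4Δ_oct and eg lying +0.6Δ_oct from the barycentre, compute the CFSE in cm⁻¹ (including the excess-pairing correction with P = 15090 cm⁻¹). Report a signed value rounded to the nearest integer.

-53700

Ligand charges: 3×(+0) from CO and 3×(-1) from NO₂⁻ sum to -3; with overall charge -1, Fe is +2.
Fe is in group 8, so Fe²⁺ is d⁶ (8 − 2 = 6).
Configuration: t₂g⁶ eg⁰.
Orbital CFSE = 6(-0.4) + 0(0.6) = -2.4Δ_oct = -2.4 × 34950 = -83880 cm⁻¹.
High-spin d⁶ would be t₂g⁴ eg² with 1 pair; low-spin has 3, so 2 excess pairs cost +2P = +30180 cm⁻¹.
Overall CFSE = -83880 + 30180 = -53700 cm⁻¹.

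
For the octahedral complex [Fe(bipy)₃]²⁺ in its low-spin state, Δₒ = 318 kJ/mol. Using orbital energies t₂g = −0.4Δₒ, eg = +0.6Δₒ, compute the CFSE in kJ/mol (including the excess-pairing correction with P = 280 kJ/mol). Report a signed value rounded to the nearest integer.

-203

bipy is neutral, so the +2 overall charge sits on Fe: oxidation state +2.
Fe is in group 8, so Fe²⁺ is d⁶ (8 − 2 = 6).
Configuration: t₂g⁶ eg⁰.
The orbital stabilization is -2.4Δₒ = -2.4 × 318 = -763 kJ/mol.
Pairing penalty: 3 pairs vs 1 in the high-spin reference → 2 extra × P = 560 kJ/mol.
Net CFSE = -763 + 560 = -203 kJ/mol.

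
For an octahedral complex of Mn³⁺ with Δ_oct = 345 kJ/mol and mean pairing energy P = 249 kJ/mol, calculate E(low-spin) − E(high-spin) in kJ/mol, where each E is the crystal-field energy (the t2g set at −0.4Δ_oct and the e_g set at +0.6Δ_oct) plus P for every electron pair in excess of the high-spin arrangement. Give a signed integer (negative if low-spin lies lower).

Mn is in group 7, so Mn³⁺ is d⁴ (7 − 3 = 4).
High-spin: t2g^3 e_g^1, CFSE = -0.6Δ_oct = -207 kJ/mol.
Low-spin t2g^4 e_g^0 gives -1.6Δ_oct = -552 kJ/mol, but forming 1 extra pair costs 1P = 249 kJ/mol, so E(LS) = -552 + 249 = -303 kJ/mol.
Thus E(LS) − E(HS) = -96 kJ/mol.

-96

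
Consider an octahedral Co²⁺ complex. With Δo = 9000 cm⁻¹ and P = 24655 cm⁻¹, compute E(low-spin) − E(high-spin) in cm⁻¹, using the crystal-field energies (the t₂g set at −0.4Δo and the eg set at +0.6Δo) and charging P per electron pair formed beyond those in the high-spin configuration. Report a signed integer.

15655

Co sits in group 9; removing 2 electrons leaves Co²⁺ with 9 − 2 = 7 d electrons.
High-spin: t₂g⁵ eg², CFSE = -0.8Δo = -7200 cm⁻¹.
Low-spin: t₂g⁶ eg¹, orbital CFSE = -1.8Δo = -16200 cm⁻¹; plus 1 excess pair × P = +24655 cm⁻¹; total 8455 cm⁻¹.
Thus E(LS) − E(HS) = 15655 cm⁻¹.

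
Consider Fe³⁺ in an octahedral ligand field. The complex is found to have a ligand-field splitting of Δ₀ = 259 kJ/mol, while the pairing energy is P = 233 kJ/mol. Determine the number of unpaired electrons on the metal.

1

Group 8 minus oxidation state +3 gives a d⁵ configuration for Fe³⁺.
With Δ₀ > P the complex is low-spin.
Configuration: t2g^5 e_g^0.
Unpaired electrons: 1.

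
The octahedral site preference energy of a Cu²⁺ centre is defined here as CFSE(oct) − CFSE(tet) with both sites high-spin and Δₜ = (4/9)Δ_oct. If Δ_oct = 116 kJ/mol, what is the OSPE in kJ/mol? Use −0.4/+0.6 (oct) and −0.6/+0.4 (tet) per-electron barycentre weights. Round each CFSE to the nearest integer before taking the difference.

Group 11 minus oxidation state +2 gives a d⁹ configuration for Cu²⁺.
In an octahedral site d⁹ (HS) is t₂g⁶ eg³, giving CFSE(oct) = -0.6Δ_oct = -70 kJ/mol.
Tetrahedral e⁴ t₂⁵ gives -0.4Δₜ = -0.4 × (4/9) × 116 = -21 kJ/mol.
OSPE = -70 − (-21) = -49 kJ/mol.

-49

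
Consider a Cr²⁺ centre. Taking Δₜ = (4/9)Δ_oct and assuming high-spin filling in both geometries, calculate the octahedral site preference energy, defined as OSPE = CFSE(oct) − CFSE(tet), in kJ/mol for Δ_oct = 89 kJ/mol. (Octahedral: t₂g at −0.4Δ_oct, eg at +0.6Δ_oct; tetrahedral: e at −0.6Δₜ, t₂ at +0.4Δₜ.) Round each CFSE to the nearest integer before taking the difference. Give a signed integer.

Cr sits in group 6; removing 2 electrons leaves Cr²⁺ with 6 − 2 = 4 d electrons.
Octahedral high-spin t₂g³ eg¹: CFSE = -0.6 × 89 = -53 kJ/mol.
Tetrahedral e² t₂² gives -0.4Δₜ = -0.4 × (4/9) × 89 = -16 kJ/mol.
OSPE = -53 − (-16) = -37 kJ/mol.

-37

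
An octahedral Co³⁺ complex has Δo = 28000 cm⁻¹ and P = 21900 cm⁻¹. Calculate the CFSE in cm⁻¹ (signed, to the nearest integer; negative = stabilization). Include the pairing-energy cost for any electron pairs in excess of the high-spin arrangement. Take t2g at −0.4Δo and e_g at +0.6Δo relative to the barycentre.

Co is in group 9, so Co³⁺ is d⁶ (9 − 3 = 6).
Since Δo = 28000 cm⁻¹ > P = 21900 cm⁻¹, the complex adopts the low-spin configuration.
Configuration: t2g^6 e_g^0.
Orbital CFSE = -2.4Δo = -2.4 × 28000 = -67200 cm⁻¹.
Excess pairs vs high-spin: 3 − 1 = 2; pairing cost = +43800 cm⁻¹.
Net CFSE = -67200 + 43800 = -23400 cm⁻¹.

-23400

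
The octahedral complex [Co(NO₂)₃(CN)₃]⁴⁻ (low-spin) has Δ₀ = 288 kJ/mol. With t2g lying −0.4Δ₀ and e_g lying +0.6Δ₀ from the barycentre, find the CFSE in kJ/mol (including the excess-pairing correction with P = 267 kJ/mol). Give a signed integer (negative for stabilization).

-251

Ligand charges: 3×(-1) from NO₂⁻ and 3×(-1) from CN⁻ sum to -6; with overall charge -4, Co is +2.
Co sits in group 9; removing 2 electrons leaves Co²⁺ with 9 − 2 = 7 d electrons.
Electron filling gives t2g^6 e_g^1.
The orbital stabilization is -1.8Δ₀ = -1.8 × 288 = -518 kJ/mol.
High-spin d⁷ would be t2g^5 e_g^2 with 2 pairs; low-spin has 3, so 1 excess pair costs +1P = +267 kJ/mol.
Net CFSE = -518 + 267 = -251 kJ/mol.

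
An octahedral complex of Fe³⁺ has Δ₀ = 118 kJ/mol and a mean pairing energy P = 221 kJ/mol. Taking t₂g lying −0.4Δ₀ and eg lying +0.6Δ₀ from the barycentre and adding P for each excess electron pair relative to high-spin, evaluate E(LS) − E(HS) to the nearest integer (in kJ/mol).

206

Fe sits in group 8; removing 3 electrons leaves Fe³⁺ with 8 − 3 = 5 d electrons.
High-spin d⁵ fills as t₂g³ eg² with CFSE 3(−0.4) + 2(+0.6) = 0.0Δ₀ = 0 kJ/mol.
Low-spin: t₂g⁵ eg⁰, orbital CFSE = -2.0Δ₀ = -236 kJ/mol; plus 2 excess pairs × P = +442 kJ/mol; total 206 kJ/mol.
Thus E(LS) − E(HS) = 206 kJ/mol.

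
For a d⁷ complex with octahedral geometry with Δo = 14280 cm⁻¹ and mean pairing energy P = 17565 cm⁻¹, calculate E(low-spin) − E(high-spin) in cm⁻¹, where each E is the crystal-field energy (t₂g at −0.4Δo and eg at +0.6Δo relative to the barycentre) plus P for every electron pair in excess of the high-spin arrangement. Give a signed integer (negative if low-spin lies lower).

3285

High-spin d⁷ fills as t₂g⁵ eg² with CFSE 5(−0.4) + 2(+0.6) = -0.8Δo = -11424 cm⁻¹.
Low-spin t₂g⁶ eg¹ gives -1.8Δo = -25704 cm⁻¹, but forming 1 extra pair costs 1P = 17565 cm⁻¹, so E(LS) = -25704 + 17565 = -8139 cm⁻¹.
The difference is -8139 − (-11424) = 3285 cm⁻¹, so high-spin lies lower.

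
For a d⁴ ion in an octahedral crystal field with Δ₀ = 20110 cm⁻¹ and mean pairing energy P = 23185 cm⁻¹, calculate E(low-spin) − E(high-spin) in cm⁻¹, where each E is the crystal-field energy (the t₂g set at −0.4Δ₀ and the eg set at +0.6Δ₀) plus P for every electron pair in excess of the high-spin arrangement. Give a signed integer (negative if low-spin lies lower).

High-spin: t₂g³ eg¹, CFSE = -0.6Δ₀ = -12066 cm⁻¹.
Low-spin t₂g⁴ eg⁰ gives -1.6Δ₀ = -32176 cm⁻¹, but forming 1 extra pair costs 1P = 23185 cm⁻¹, so E(LS) = -32176 + 23185 = -8991 cm⁻¹.
E(LS) − E(HS) = -8991 − (-12066) = 3075 cm⁻¹.

3075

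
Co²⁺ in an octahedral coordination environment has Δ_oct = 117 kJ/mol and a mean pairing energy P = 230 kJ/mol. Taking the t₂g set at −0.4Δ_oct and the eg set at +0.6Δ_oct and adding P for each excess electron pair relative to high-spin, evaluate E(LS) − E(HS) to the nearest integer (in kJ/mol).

113

Group 9 minus oxidation state +2 gives a d⁷ configuration for Co²⁺.
In the high-spin limit (t₂g⁵ eg²) the orbital term is -0.8Δ_oct = -94 kJ/mol, with no excess pairing.
Low-spin: t₂g⁶ eg¹, orbital CFSE = -1.8Δ_oct = -211 kJ/mol; plus 1 excess pair × P = +230 kJ/mol; total 19 kJ/mol.
Thus E(LS) − E(HS) = 113 kJ/mol.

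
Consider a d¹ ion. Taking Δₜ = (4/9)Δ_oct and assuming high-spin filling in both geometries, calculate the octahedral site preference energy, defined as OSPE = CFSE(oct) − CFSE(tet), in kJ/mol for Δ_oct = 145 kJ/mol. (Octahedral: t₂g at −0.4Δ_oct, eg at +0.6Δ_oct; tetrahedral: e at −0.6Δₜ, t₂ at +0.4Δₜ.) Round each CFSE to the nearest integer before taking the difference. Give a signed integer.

-19

Octahedral high-spin t2g^1 e_g^0: CFSE = -0.4 × 145 = -58 kJ/mol.
Tetrahedral e^1 t2^0 gives -0.6Δₜ = -0.6 × (4/9) × 145 = -39 kJ/mol.
OSPE = CFSE(oct) − CFSE(tet) = -58 − (-39) = -19 kJ/mol.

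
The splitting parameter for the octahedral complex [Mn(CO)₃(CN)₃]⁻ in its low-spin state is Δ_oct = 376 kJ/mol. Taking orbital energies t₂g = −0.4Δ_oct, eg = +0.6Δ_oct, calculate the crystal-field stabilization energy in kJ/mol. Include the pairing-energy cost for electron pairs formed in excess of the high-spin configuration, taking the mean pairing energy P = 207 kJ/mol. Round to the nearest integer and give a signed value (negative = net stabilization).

Ligand charges: 3×(+0) from CO and 3×(-1) from CN⁻ sum to -3; with overall charge -1, Mn is +2.
Group 7 minus oxidation state +2 gives a d⁵ configuration for Mn²⁺.
Configuration: t₂g⁵ eg⁰.
CFSE(orbital) = 5×(-0.4Δ_oct) + 0×(0.6Δ_oct) = -2.0Δ_oct; with Δ_oct = 376 kJ/mol that is -752 kJ/mol.
High-spin d⁵ would be t₂g³ eg² with 0 pairs; low-spin has 2, so 2 excess pairs cost +2P = +414 kJ/mol.
Combining: -752 + 414 = -338 kJ/mol.

-338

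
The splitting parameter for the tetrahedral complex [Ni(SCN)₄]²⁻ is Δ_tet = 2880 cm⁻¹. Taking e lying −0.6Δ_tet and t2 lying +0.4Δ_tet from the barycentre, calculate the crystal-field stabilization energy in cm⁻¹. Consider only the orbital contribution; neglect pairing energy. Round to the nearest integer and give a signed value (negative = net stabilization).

Each SCN⁻ contributes -1; 4 × (-1) = -4. With overall charge -2, Ni is in the +2 oxidation state.
Group 10 minus oxidation state +2 gives a d⁸ configuration for Ni²⁺.
With tetrahedral geometry the complex is necessarily high-spin.
Electron filling gives e^4 t2^4.
Orbital CFSE = 4(-0.6) + 4(0.4) = -0.8Δ_tet = -0.8 × 2880 = -2304 cm⁻¹.

-2304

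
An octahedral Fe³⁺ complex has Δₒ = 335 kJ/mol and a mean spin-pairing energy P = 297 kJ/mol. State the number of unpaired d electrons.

1

Fe is in group 8, so Fe³⁺ is d⁵ (8 − 3 = 5).
With Δₒ > P the complex is low-spin.
Filling d⁵ accordingly: t₂g⁵ eg⁰.
Unpaired electrons: 1.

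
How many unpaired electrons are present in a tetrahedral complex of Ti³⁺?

1

Group 4 minus oxidation state +3 gives a d¹ configuration for Ti³⁺.
Tetrahedral splitting is small, so the complex is high-spin.
Configuration: e¹ t₂⁰, giving 1 unpaired electron.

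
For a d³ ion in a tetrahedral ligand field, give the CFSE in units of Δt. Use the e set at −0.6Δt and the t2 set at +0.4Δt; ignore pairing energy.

-0.8 Δt

Tetrahedral fields are weak (Δₜ ≈ 4/9 Δₒ), so electrons fill high-spin.
Configuration: e^2 t2^1.
CFSE = 2(-0.6Δt) + 1(0.4Δt) = -1.2Δt + 0.4Δt = -0.8Δt.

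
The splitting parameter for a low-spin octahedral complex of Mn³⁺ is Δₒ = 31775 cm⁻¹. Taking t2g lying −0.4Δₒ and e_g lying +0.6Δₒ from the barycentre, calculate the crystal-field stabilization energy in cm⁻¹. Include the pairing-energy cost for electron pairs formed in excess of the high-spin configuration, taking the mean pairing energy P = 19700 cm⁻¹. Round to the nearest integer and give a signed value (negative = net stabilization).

-31140

Mn³⁺: group 7, so d-count = 7 − 3 = 4.
The d⁴ electrons fill as t2g^4 e_g^0.
CFSE(orbital) = 4×(-0.4Δₒ) + 0×(0.6Δₒ) = -1.6Δₒ; with Δₒ = 31775 cm⁻¹ that is -50840 cm⁻¹.
Relative to high-spin t2g^3 e_g^1 (0 paired), the low-spin configuration has 1 additional pair, contributing +1 × 19700 = +19700 cm⁻¹.
Net CFSE = -50840 + 19700 = -31140 cm⁻¹.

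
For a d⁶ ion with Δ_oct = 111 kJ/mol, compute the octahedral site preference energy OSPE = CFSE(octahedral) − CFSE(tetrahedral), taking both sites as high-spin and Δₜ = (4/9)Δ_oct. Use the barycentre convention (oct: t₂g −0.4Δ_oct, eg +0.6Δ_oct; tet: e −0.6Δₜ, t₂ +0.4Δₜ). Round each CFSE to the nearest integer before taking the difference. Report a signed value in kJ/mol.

-14

In an octahedral site d⁶ (HS) is t2g^4 e_g^2, giving CFSE(oct) = -0.4Δ_oct = -44 kJ/mol.
Tetrahedral e^3 t2^3 gives -0.6Δₜ = -0.6 × (4/9) × 111 = -30 kJ/mol.
OSPE = CFSE(oct) − CFSE(tet) = -44 − (-30) = -14 kJ/mol.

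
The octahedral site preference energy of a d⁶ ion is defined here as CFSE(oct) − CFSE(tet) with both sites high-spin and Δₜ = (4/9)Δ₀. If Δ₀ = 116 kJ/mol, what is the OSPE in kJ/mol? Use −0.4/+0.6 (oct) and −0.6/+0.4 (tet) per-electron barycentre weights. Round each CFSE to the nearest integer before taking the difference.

Octahedral high-spin t₂g⁴ eg²: CFSE = -0.4 × 116 = -46 kJ/mol.
In a tetrahedral site the filling is e³ t₂³: CFSE(tet) = -0.6Δₜ = -0.6 × (4/9)(116) = -31 kJ/mol.
Subtracting, OSPE = -46 − (-31) = -15 kJ/mol.

-15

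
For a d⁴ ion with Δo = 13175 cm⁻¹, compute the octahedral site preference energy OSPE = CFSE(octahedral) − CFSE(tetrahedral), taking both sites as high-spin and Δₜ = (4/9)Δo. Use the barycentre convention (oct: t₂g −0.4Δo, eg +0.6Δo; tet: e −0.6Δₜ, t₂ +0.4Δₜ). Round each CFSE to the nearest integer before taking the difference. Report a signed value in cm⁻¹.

Octahedral high-spin t₂g³ eg¹: CFSE = -0.6 × 13175 = -7905 cm⁻¹.
Tetrahedral: e² t₂², CFSE = 2(−0.6) + 2(+0.4) = -0.4Δₜ = -0.4 × (4/9) × 13175 = -2342 cm⁻¹.
OSPE = -7905 − (-2342) = -5563 cm⁻¹.

-5563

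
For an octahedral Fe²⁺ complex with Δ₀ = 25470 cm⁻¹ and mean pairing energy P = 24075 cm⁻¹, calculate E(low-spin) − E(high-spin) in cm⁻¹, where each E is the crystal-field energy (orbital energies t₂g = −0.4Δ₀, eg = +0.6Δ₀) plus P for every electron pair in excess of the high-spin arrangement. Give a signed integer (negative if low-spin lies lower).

Fe is in group 8, so Fe²⁺ is d⁶ (8 − 2 = 6).
In the high-spin limit (t₂g⁴ eg²) the orbital term is -0.4Δ₀ = -10188 cm⁻¹, with no excess pairing.
Low-spin: t₂g⁶ eg⁰, orbital CFSE = -2.4Δ₀ = -61128 cm⁻¹; plus 2 excess pairs × P = +48150 cm⁻¹; total -12978 cm⁻¹.
The difference is -12978 − (-10188) = -2790 cm⁻¹, so low-spin lies lower.

-2790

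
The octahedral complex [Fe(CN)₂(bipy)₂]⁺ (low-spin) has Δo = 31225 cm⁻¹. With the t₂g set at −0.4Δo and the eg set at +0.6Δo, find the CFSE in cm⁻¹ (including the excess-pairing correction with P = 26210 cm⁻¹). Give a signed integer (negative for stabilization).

Ligand charges: 2×(-1) from CN⁻ and 2×(+0) from bipy sum to -2; with overall charge +1, Fe is +3.
Fe sits in group 8; removing 3 electrons leaves Fe³⁺ with 8 − 3 = 5 d electrons.
The d⁵ electrons fill as t₂g⁵ eg⁰.
The orbital stabilization is -2.0Δo = -2.0 × 31225 = -62450 cm⁻¹.
Relative to high-spin t₂g³ eg² (0 paired), the low-spin configuration has 2 additional pairs, contributing +2 × 26210 = +52420 cm⁻¹.
Overall CFSE = -62450 + 52420 = -10030 cm⁻¹.

-10030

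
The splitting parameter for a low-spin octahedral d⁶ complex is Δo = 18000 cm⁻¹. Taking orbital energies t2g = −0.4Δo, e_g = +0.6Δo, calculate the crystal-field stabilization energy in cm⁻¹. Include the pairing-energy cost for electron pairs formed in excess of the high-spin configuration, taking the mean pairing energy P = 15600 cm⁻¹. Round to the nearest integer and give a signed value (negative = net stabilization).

-12000

Configuration: t2g^6 e_g^0.
The orbital stabilization is -2.4Δo = -2.4 × 18000 = -43200 cm⁻¹.
Pairing penalty: 3 pairs vs 1 in the high-spin reference → 2 extra × P = 31200 cm⁻¹.
Overall CFSE = -43200 + 31200 = -12000 cm⁻¹.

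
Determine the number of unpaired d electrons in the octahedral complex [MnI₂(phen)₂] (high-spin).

5

Ligand charges: 2×(-1) from I⁻ and 2×(+0) from phen sum to -2; with overall charge +0, Mn is +2.
Mn²⁺: group 7, so d-count = 7 − 2 = 5.
Configuration: t2g^3 e_g^2, giving 5 unpaired electrons.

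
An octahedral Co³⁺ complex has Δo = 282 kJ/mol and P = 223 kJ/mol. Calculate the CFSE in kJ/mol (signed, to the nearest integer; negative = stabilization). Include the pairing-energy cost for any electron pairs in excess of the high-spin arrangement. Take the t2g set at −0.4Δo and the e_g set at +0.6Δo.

-231

Group 9 minus oxidation state +3 gives a d⁶ configuration for Co³⁺.
Here Δo > P (282 > 223), so the low-spin state is favoured.
Configuration: t2g^6 e_g^0.
Orbital CFSE = -2.4Δo = -2.4 × 282 = -677 kJ/mol.
Excess pairs vs high-spin: 3 − 1 = 2; pairing cost = +446 kJ/mol.
Net CFSE = -677 + 446 = -231 kJ/mol.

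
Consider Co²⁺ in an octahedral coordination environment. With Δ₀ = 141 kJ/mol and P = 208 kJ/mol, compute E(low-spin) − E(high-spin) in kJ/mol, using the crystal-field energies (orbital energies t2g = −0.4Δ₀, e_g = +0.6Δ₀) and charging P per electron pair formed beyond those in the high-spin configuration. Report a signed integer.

67

Co is in group 9, so Co²⁺ is d⁷ (9 − 2 = 7).
In the high-spin limit (t2g^5 e_g^2) the orbital term is -0.8Δ₀ = -113 kJ/mol, with no excess pairing.
Low-spin: t2g^6 e_g^1, orbital CFSE = -1.8Δ₀ = -254 kJ/mol; plus 1 excess pair × P = +208 kJ/mol; total -46 kJ/mol.
Thus E(LS) − E(HS) = 67 kJ/mol.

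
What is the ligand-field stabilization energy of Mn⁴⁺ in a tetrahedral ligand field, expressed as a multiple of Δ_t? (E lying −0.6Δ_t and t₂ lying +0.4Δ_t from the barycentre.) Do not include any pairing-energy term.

-0.8 Δ_t

Mn sits in group 7; removing 4 electrons leaves Mn⁴⁺ with 7 − 4 = 3 d electrons.
Tetrahedral splitting is small, so the complex is high-spin.
Configuration: e² t₂¹.
CFSE = 2(-0.6Δ_t) + 1(0.4Δ_t) = -1.2Δ_t + 0.4Δ_t = -0.8Δ_t.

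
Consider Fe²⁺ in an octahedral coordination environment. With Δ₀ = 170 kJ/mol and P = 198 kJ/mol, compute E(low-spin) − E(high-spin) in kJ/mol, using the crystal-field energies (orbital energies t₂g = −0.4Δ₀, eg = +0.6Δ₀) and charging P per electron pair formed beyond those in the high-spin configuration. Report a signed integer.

Fe is in group 8, so Fe²⁺ is d⁶ (8 − 2 = 6).
High-spin: t₂g⁴ eg², CFSE = -0.4Δ₀ = -68 kJ/mol.
Low-spin: t₂g⁶ eg⁰, orbital CFSE = -2.4Δ₀ = -408 kJ/mol; plus 2 excess pairs × P = +396 kJ/mol; total -12 kJ/mol.
Thus E(LS) − E(HS) = 56 kJ/mol.

56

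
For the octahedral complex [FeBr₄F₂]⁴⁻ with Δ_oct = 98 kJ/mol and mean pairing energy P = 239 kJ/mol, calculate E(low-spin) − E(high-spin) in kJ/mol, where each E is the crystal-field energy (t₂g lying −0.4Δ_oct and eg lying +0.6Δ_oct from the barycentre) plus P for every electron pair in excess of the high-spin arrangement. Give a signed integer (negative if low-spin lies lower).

282

Ligand charges: 4×(-1) from Br⁻ and 2×(-1) from F⁻ sum to -6; with overall charge -4, Fe is +2.
Fe sits in group 8; removing 2 electrons leaves Fe²⁺ with 8 − 2 = 6 d electrons.
In the high-spin limit (t₂g⁴ eg²) the orbital term is -0.4Δ_oct = -39 kJ/mol, with no excess pairing.
Low-spin t₂g⁶ eg⁰ gives -2.4Δ_oct = -235 kJ/mol, but forming 2 extra pairs costs 2P = 478 kJ/mol, so E(LS) = -235 + 478 = 243 kJ/mol.
The difference is 243 − (-39) = 282 kJ/mol, so high-spin lies lower.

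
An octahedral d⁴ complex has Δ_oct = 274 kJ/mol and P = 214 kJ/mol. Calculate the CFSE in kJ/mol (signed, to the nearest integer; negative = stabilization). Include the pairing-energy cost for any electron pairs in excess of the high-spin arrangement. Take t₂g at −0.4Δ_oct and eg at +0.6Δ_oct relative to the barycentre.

-224

With Δ_oct > P the complex is low-spin.
Filling d⁴ accordingly: t₂g⁴ eg⁰.
Orbital CFSE = -1.6Δ_oct = -1.6 × 274 = -438 kJ/mol.
Excess pairs vs high-spin: 1 − 0 = 1; pairing cost = +214 kJ/mol.
Net CFSE = -438 + 214 = -224 kJ/mol.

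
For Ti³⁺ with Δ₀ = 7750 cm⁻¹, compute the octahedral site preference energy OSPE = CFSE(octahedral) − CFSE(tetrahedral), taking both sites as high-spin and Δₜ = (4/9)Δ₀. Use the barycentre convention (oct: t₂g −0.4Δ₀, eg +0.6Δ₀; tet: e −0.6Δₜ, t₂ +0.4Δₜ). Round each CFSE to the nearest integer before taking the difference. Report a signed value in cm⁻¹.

Ti³⁺: group 4, so d-count = 4 − 3 = 1.
Octahedral (high-spin): t2g^1 e_g^0, CFSE = 1(−0.4) + 0(+0.6) = -0.4Δ₀ = -0.4 × 7750 = -3100 cm⁻¹.
Tetrahedral e^1 t2^0 gives -0.6Δₜ = -0.6 × (4/9) × 7750 = -2067 cm⁻¹.
OSPE = CFSE(oct) − CFSE(tet) = -3100 − (-2067) = -1033 cm⁻¹.

-1033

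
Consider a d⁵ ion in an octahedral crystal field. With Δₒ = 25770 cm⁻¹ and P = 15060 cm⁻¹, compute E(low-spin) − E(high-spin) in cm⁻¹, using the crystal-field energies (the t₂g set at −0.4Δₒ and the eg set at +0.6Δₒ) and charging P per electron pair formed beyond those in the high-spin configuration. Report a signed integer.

-21420

High-spin d⁵ fills as t₂g³ eg² with CFSE 3(−0.4) + 2(+0.6) = 0.0Δₒ = 0 cm⁻¹.
Low-spin: t₂g⁵ eg⁰, orbital CFSE = -2.0Δₒ = -51540 cm⁻¹; plus 2 excess pairs × P = +30120 cm⁻¹; total -21420 cm⁻¹.
The difference is -21420 − (0) = -21420 cm⁻¹, so low-spin lies lower.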